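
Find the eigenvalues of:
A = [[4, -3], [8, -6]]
λ = -2, 0

Solve det(A - λI) = 0. For a 2×2 matrix this is λ² - (trace)λ + det = 0.
trace(A) = 4 - 6 = -2.
det(A) = (4)*(-6) - (-3)*(8) = -24 + 24 = 0.
Characteristic equation: λ² - (-2)λ + (0) = 0.
Discriminant: (-2)² - 4*(0) = 4 - 0 = 4.
Roots: λ = (-2 ± √4) / 2 = -2, 0.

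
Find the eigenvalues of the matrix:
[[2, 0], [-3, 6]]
λ = 2 and λ = 6

Characteristic equation: det(A - λI) = 0
λ² - (trace)λ + (det) = 0
λ² - (8)λ + (12) = 0
λ² - 8λ + 12 = 0
Solving: λ = 2, 6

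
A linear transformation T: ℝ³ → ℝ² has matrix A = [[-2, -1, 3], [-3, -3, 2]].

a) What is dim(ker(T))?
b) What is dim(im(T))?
dim(ker) = 1, dim(im) = 2

The two rows are not scalar multiples of one another (no single k satisfies row 2 = k × row 1), so they are linearly independent.
Thus rank(A) = 2.
dim(im(T)) = rank(A) = 2.
By the rank-nullity theorem applied to T: ℝ³ → ℝ², rank(A) + nullity(A) = 3 (the domain dimension), so dim(ker(T)) = 3 - 2 = 1.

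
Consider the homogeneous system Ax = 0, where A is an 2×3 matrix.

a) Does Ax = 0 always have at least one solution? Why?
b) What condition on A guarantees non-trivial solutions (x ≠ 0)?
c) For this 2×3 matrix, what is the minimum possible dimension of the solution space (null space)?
a) Yes, x = 0 is always a solution. b) When A has linearly dependent columns (rank < n). c) Minimum nullity = 1.

a) x = 0 satisfies A·0 = 0, so the zero vector is always a solution.
b) Non-trivial solutions exist iff the columns of A are linearly dependent, equivalently rank(A) < n (the number of columns).
c) By rank-nullity, rank(A) + nullity(A) = n = 3. Since A has only 2 rows, rank(A) ≤ 2, so nullity(A) ≥ 3 - 2 = 1.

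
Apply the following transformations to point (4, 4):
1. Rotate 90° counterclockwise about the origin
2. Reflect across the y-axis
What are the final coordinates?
(4, 4)

Step 1: Rotate 90° → (-4, 4)
Step 2: Reflect across the y-axis → (4, 4)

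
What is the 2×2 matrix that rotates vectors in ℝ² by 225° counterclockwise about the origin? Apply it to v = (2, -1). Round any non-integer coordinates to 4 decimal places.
R = [[-√2/2, √2/2], [-√2/2, -√2/2]]; R·v = (-2.1213, -0.7071)

A counterclockwise rotation by angle θ in ℝ² has matrix R(θ) = [[cos θ, -sin θ], [sin θ, cos θ]].
For θ = 225°: cos θ = -√2/2, sin θ = -√2/2.
R(225°) = [[-√2/2, √2/2], [-√2/2, -√2/2]].
R·v = [-√2/2·2 + (√2/2)·-1, -√2/2·2 + -√2/2·-1] = (-2.1213, -0.7071).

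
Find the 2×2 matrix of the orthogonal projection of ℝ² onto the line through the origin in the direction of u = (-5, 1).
[[25/26, -5/26], [-5/26, 1/26]]

The orthogonal projection onto the line spanned by a nonzero vector u = (a, b) has matrix P = (u uᵀ) / (uᵀ u) = (1/(a² + b²)) · [[a², ab], [ab, b²]].
Here u = (-5, 1), so a² + b² = 25 + 1 = 26.
P = (1/26) · [[25, -5], [-5, 1]] = [[25/26, -5/26], [-5/26, 1/26]].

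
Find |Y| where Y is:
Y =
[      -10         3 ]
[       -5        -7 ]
det(Y) = 85

For a 2×2 matrix [[a, b], [c, d]], det = a*d - b*c.
det(Y) = (-10)*(-7) - (3)*(-5) = 70 + 15 = 85.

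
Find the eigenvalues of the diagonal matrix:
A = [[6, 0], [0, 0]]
λ₁ = 6, λ₂ = 0

The characteristic polynomial of A is det(A - λI) = (6 - λ)(0 - λ) = 0.
The roots are λ = 6 and λ = 0, so the eigenvalues are the diagonal entries.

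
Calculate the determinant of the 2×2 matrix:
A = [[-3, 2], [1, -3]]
7

For A = [[a, b], [c, d]], det(A) = a*d - b*c.
det(A) = (-3)*(-3) - (2)*(1) = 9 - 2 = 7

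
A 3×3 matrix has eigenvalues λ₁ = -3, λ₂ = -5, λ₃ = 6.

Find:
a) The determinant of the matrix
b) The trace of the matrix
det = 90, trace = -2

Two standard eigenvalue identities:
- det(A) equals the product of the eigenvalues (counted with multiplicity).
- trace(A) equals the sum of the eigenvalues.
det(A) = (-3)*(-5)*(6) = 90.
trace(A) = -3 - 5 + 6 = -2.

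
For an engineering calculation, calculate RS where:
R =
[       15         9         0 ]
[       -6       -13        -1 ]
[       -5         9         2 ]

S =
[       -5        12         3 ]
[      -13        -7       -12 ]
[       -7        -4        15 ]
RS =
[     -192       117       -63 ]
[      206        23       123 ]
[     -106      -131       -93 ]

Matrix multiplication: (RS)[i][j] = sum over k of R[i][k] * S[k][j].
  (RS)[0][0] = (15)*(-5) + (9)*(-13) + (0)*(-7) = -192
  (RS)[0][1] = (15)*(12) + (9)*(-7) + (0)*(-4) = 117
  (RS)[0][2] = (15)*(3) + (9)*(-12) + (0)*(15) = -63
  (RS)[1][0] = (-6)*(-5) + (-13)*(-13) + (-1)*(-7) = 206
  (RS)[1][1] = (-6)*(12) + (-13)*(-7) + (-1)*(-4) = 23
  (RS)[1][2] = (-6)*(3) + (-13)*(-12) + (-1)*(15) = 123
  (RS)[2][0] = (-5)*(-5) + (9)*(-13) + (2)*(-7) = -106
  (RS)[2][1] = (-5)*(12) + (9)*(-7) + (2)*(-4) = -131
  (RS)[2][2] = (-5)*(3) + (9)*(-12) + (2)*(15) = -93
RS =
[     -192       117       -63 ]
[      206        23       123 ]
[     -106      -131       -93 ]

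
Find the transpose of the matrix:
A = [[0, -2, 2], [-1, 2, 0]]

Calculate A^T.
[[0, -1], [-2, 2], [2, 0]]

The transpose sends entry (i,j) to (j,i); rows become columns.
Row 0 of A: [0, -2, 2] -> column 0 of A^T.
Row 1 of A: [-1, 2, 0] -> column 1 of A^T.
A^T = [[0, -1], [-2, 2], [2, 0]]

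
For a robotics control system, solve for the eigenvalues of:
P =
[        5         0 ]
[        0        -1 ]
λ = -1, 5

Solve det(P - λI) = 0. For a 2×2 matrix the characteristic equation is λ² - (trace)λ + det = 0.
trace(P) = a + d = 5 - 1 = 4.
det(P) = a*d - b*c = (5)*(-1) - (0)*(0) = -5 - 0 = -5.
Characteristic equation: λ² - (4)λ + (-5) = 0.
Discriminant = (4)² - 4*(-5) = 16 + 20 = 36.
λ = (4 ± √36) / 2 = (4 ± 6) / 2 = -1, 5.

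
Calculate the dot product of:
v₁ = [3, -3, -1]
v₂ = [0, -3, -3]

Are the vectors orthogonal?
12, No

The dot product is the sum of products of corresponding components.
v₁·v₂ = (3)*(0) + (-3)*(-3) + (-1)*(-3) = 0 + 9 + 3 = 12.
Two vectors are orthogonal iff their dot product is 0; here the dot product is 12, so the vectors are not orthogonal.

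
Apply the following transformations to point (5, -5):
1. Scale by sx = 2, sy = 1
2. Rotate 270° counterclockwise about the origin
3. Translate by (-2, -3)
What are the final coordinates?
(-7, -13)

Step 1: Scale → (10, -5)
Step 2: Rotate 270° → (-5, -10)
Step 3: Translate → (-7, -13)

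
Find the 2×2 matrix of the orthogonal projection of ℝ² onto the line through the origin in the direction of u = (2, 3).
[[4/13, 6/13], [6/13, 9/13]]

The orthogonal projection onto the line spanned by a nonzero vector u = (a, b) has matrix P = (u uᵀ) / (uᵀ u) = (1/(a² + b²)) · [[a², ab], [ab, b²]].
Here u = (2, 3), so a² + b² = 4 + 9 = 13.
P = (1/13) · [[4, 6], [6, 9]] = [[4/13, 6/13], [6/13, 9/13]].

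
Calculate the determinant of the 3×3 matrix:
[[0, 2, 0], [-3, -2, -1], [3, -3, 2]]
6

Expansion along first row:
det = 0·det([[-2,-1],[-3,2]]) - 2·det([[-3,-1],[3,2]]) + 0·det([[-3,-2],[3,-3]])
    = 0·(-2·2 - -1·-3) - 2·(-3·2 - -1·3) + 0·(-3·-3 - -2·3)
    = 0·-7 - 2·-3 + 0·15
    = 0 + 6 + 0 = 6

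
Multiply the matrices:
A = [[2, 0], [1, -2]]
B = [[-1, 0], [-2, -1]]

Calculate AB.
[[-2, 0], [3, 2]]

Each entry (i,j) of AB = sum over k of A[i][k]*B[k][j].
(AB)[0][0] = (2)*(-1) + (0)*(-2) = -2
(AB)[0][1] = (2)*(0) + (0)*(-1) = 0
(AB)[1][0] = (1)*(-1) + (-2)*(-2) = 3
(AB)[1][1] = (1)*(0) + (-2)*(-1) = 2
AB = [[-2, 0], [3, 2]]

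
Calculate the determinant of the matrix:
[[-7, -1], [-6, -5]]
29

For a 2×2 matrix [[a, b], [c, d]], det = ad - bc
det = (-7)(-5) - (-1)(-6) = 35 - 6 = 29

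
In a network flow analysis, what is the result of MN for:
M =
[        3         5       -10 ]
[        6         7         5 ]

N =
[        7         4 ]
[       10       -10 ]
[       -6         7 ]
MN =
[      131      -108 ]
[       82       -11 ]

Matrix multiplication: (MN)[i][j] = sum over k of M[i][k] * N[k][j].
  (MN)[0][0] = (3)*(7) + (5)*(10) + (-10)*(-6) = 131
  (MN)[0][1] = (3)*(4) + (5)*(-10) + (-10)*(7) = -108
  (MN)[1][0] = (6)*(7) + (7)*(10) + (5)*(-6) = 82
  (MN)[1][1] = (6)*(4) + (7)*(-10) + (5)*(7) = -11
MN =
[      131      -108 ]
[       82       -11 ]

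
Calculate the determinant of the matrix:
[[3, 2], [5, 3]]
-1

For a 2×2 matrix [[a, b], [c, d]], det = ad - bc
det = (3)(3) - (2)(5) = 9 - 10 = -1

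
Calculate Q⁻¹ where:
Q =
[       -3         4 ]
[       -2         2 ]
det(Q) = 2
Q⁻¹ =
[        1        -2 ]
[        1      -3/2 ]

For a 2×2 matrix Q = [[a, b], [c, d]] with det(Q) ≠ 0, Q⁻¹ = (1/det(Q)) * [[d, -b], [-c, a]].
det(Q) = (-3)*(2) - (4)*(-2) = -6 + 8 = 2.
Q⁻¹ = (1/2) * [[2, -4], [2, -3]].
Dividing each entry by 2 and reducing:
Q⁻¹ =
[        1        -2 ]
[        1      -3/2 ]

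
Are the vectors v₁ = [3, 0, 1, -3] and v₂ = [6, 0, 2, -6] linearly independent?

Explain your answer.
No, linearly dependent (v₂ = 2·v₁)

Check whether there is a scalar k with v₂ = k·v₁.
Comparing components, k = 2 satisfies 2·[3, 0, 1, -3] = [6, 0, 2, -6].
Since v₂ is a scalar multiple of v₁, the two vectors are linearly dependent.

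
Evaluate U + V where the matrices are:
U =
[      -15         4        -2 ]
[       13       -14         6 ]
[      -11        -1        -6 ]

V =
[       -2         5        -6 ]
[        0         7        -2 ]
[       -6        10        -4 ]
U + V =
[      -17         9        -8 ]
[       13        -7         4 ]
[      -17         9       -10 ]

Matrix addition is elementwise: (U+V)[i][j] = U[i][j] + V[i][j].
  (U+V)[0][0] = (-15) + (-2) = -17
  (U+V)[0][1] = (4) + (5) = 9
  (U+V)[0][2] = (-2) + (-6) = -8
  (U+V)[1][0] = (13) + (0) = 13
  (U+V)[1][1] = (-14) + (7) = -7
  (U+V)[1][2] = (6) + (-2) = 4
  (U+V)[2][0] = (-11) + (-6) = -17
  (U+V)[2][1] = (-1) + (10) = 9
  (U+V)[2][2] = (-6) + (-4) = -10
U + V =
[      -17         9        -8 ]
[       13        -7         4 ]
[      -17         9       -10 ]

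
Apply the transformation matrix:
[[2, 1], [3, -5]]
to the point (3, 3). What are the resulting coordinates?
(9, -6)

Matrix multiplication:
[[2, 1], [3, -5]] × [3, 3]ᵀ
= [2×3 + 1×3, 3×3 + -5×3]ᵀ
= [9.0000, -6.0000]ᵀ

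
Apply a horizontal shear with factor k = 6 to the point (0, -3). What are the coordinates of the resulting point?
(-18, -3)

Shear matrix for horizontal shear with factor k = 6:
[[1, 6], [0, 1]]
Result: (0, -3) → (-18, -3)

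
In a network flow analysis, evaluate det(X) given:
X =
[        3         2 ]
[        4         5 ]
det(X) = 7

For a 2×2 matrix [[a, b], [c, d]], det = a*d - b*c.
det(X) = (3)*(5) - (2)*(4) = 15 - 8 = 7.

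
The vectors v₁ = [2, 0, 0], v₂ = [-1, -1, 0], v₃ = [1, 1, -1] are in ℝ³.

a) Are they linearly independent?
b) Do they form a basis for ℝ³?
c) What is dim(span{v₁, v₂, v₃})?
Yes independent, yes basis, dim = 3

Stack v₁, v₂, v₃ as rows of a 3×3 matrix.
[[2, 0, 0]; [-1, -1, 0]; [1, 1, -1]] is already lower triangular with nonzero diagonal entries (2, -1, -1), so its determinant is the product of the diagonal entries, det = (2)·(-1)·(-1) = 2 ≠ 0, and the rows are linearly independent.
Three linearly independent vectors in ℝ³ form a basis for ℝ³, so dim(span{v₁,v₂,v₃}) = 3.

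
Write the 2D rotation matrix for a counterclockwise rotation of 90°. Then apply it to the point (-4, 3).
R = [[0, -1], [1, 0]]; R·(-4, 3) = (-3, -4)

Rotation matrix formula: R(θ) = [[cos θ, -sin θ], [sin θ, cos θ]]
For θ = 90°:
cos(90°) = 0
sin(90°) = 1
R = [[0, -1], [1, 0]]
Apply to (-4, 3): [0·-4 + (-1)·3, 1·-4 + 0·3] = (-3, -4)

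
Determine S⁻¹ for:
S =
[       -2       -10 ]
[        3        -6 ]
det(S) = 42
S⁻¹ =
[     -1/7      5/21 ]
[    -1/14     -1/21 ]

For a 2×2 matrix S = [[a, b], [c, d]] with det(S) ≠ 0, S⁻¹ = (1/det(S)) * [[d, -b], [-c, a]].
det(S) = (-2)*(-6) - (-10)*(3) = 12 + 30 = 42.
S⁻¹ = (1/42) * [[-6, 10], [-3, -2]].
Dividing each entry by 42 and reducing:
S⁻¹ =
[     -1/7      5/21 ]
[    -1/14     -1/21 ]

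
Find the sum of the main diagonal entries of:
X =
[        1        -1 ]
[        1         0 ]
tr(X) = 1 + 0 = 1

The trace of a square matrix is the sum of its diagonal entries.
Diagonal entries of X: X[0][0] = 1, X[1][1] = 0.
tr(X) = 1 + 0 = 1.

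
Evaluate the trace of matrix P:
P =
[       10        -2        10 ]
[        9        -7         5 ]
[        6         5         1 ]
tr(P) = 10 - 7 + 1 = 4

The trace of a square matrix is the sum of its diagonal entries.
Diagonal entries of P: P[0][0] = 10, P[1][1] = -7, P[2][2] = 1.
tr(P) = 10 - 7 + 1 = 4.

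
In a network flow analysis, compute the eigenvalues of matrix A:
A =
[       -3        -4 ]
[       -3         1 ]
λ = -5, 3

Solve det(A - λI) = 0. For a 2×2 matrix the characteristic equation is λ² - (trace)λ + det = 0.
trace(A) = a + d = -3 + 1 = -2.
det(A) = a*d - b*c = (-3)*(1) - (-4)*(-3) = -3 - 12 = -15.
Characteristic equation: λ² - (-2)λ + (-15) = 0.
Discriminant = (-2)² - 4*(-15) = 4 + 60 = 64.
λ = (-2 ± √64) / 2 = (-2 ± 8) / 2 = -5, 3.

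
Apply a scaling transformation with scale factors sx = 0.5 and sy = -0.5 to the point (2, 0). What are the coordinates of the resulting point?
(1.0, 0.0)

Scaling matrix:
[[0.50, 0], [0, -0.50]]
Result: (2 × 0.5, 0 × -0.5) = (1.0, 0.0)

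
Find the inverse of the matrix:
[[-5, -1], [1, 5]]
[[-5/24, -1/24], [1/24, 5/24]]

For [[a,b],[c,d]], inverse = (1/det)·[[d,-b],[-c,a]]
det = -5·5 - -1·1 = -24
Inverse = (1/-24)·[[5, 1], [-1, -5]]
        = [[-5/24, -1/24], [1/24, 5/24]]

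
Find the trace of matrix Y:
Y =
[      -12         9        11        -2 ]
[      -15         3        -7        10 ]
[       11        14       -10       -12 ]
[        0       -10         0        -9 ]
tr(Y) = -12 + 3 - 10 - 9 = -28

The trace of a square matrix is the sum of its diagonal entries.
Diagonal entries of Y: Y[0][0] = -12, Y[1][1] = 3, Y[2][2] = -10, Y[3][3] = -9.
tr(Y) = -12 + 3 - 10 - 9 = -28.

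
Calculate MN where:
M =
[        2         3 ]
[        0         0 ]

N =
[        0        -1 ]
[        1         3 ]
MN =
[        3         7 ]
[        0         0 ]

Matrix multiplication: (MN)[i][j] = sum over k of M[i][k] * N[k][j].
  (MN)[0][0] = (2)*(0) + (3)*(1) = 3
  (MN)[0][1] = (2)*(-1) + (3)*(3) = 7
  (MN)[1][0] = (0)*(0) + (0)*(1) = 0
  (MN)[1][1] = (0)*(-1) + (0)*(3) = 0
MN =
[        3         7 ]
[        0         0 ]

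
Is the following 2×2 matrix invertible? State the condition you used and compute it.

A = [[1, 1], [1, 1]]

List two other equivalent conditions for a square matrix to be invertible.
No, not invertible; det(A) = 0 (two rows are equal, so the rows are linearly dependent). Equivalent conditions (failing for this A): rank(A) < 2; Ax = 0 has non-trivial solutions; 0 is an eigenvalue; the columns are linearly dependent.

To check invertibility, compute det(A).
In this matrix, row 0 and the last row are identical, so one row is a scalar multiple of another and the rows are linearly dependent.
A matrix with linearly dependent rows has det = 0 and is not invertible.
Equivalent failed conditions:
- rank(A) < 2.
- Ax = 0 has non-trivial solutions.
- 0 is an eigenvalue.
- The columns are linearly dependent.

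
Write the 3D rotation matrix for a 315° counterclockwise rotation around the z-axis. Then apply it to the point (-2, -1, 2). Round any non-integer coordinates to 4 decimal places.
R = [[√2/2, √2/2, 0], [-√2/2, √2/2, 0], [0, 0, 1]]; R·(-2, -1, 2) = (-2.1213, 0.7071, 2.0000)

Rotation matrix for 315° around z-axis:
cos(315°) = √2/2, sin(315°) = -√2/2
R = [[√2/2, √2/2, 0], [-√2/2, √2/2, 0], [0, 0, 1]]
Apply to (-2, -1, 2): R·[-2, -1, 2]ᵀ = (-2.1213, 0.7071, 2.0000)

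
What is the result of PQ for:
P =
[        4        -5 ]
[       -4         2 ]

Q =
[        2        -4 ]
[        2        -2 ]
PQ =
[       -2        -6 ]
[       -4        12 ]

Matrix multiplication: (PQ)[i][j] = sum over k of P[i][k] * Q[k][j].
  (PQ)[0][0] = (4)*(2) + (-5)*(2) = -2
  (PQ)[0][1] = (4)*(-4) + (-5)*(-2) = -6
  (PQ)[1][0] = (-4)*(2) + (2)*(2) = -4
  (PQ)[1][1] = (-4)*(-4) + (2)*(-2) = 12
PQ =
[       -2        -6 ]
[       -4        12 ]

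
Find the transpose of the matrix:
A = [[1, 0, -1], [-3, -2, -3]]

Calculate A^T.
[[1, -3], [0, -2], [-1, -3]]

The transpose sends entry (i,j) to (j,i); rows become columns.
Row 0 of A: [1, 0, -1] -> column 0 of A^T.
Row 1 of A: [-3, -2, -3] -> column 1 of A^T.
A^T = [[1, -3], [0, -2], [-1, -3]]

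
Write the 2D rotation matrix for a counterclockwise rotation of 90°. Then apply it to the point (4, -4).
R = [[0, -1], [1, 0]]; R·(4, -4) = (4, 4)

Rotation matrix formula: R(θ) = [[cos θ, -sin θ], [sin θ, cos θ]]
For θ = 90°:
cos(90°) = 0
sin(90°) = 1
R = [[0, -1], [1, 0]]
Apply to (4, -4): [0·4 + (-1)·-4, 1·4 + 0·-4] = (4, 4)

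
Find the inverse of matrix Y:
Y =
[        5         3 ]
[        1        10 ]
det(Y) = 47
Y⁻¹ =
[    10/47     -3/47 ]
[    -1/47      5/47 ]

For a 2×2 matrix Y = [[a, b], [c, d]] with det(Y) ≠ 0, Y⁻¹ = (1/det(Y)) * [[d, -b], [-c, a]].
det(Y) = (5)*(10) - (3)*(1) = 50 - 3 = 47.
Y⁻¹ = (1/47) * [[10, -3], [-1, 5]].
Dividing each entry by 47 and reducing:
Y⁻¹ =
[    10/47     -3/47 ]
[    -1/47      5/47 ]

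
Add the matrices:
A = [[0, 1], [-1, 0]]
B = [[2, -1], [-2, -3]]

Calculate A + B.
[[2, 0], [-3, -3]]

Add corresponding elements:
(0)+(2)=2
(1)+(-1)=0
(-1)+(-2)=-3
(0)+(-3)=-3
A + B = [[2, 0], [-3, -3]]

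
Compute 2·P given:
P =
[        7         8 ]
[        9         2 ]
2P =
[       14        16 ]
[       18         4 ]

Scalar multiplication is elementwise: (2P)[i][j] = 2 * P[i][j].
  (2P)[0][0] = 2 * (7) = 14
  (2P)[0][1] = 2 * (8) = 16
  (2P)[1][0] = 2 * (9) = 18
  (2P)[1][1] = 2 * (2) = 4
2P =
[       14        16 ]
[       18         4 ]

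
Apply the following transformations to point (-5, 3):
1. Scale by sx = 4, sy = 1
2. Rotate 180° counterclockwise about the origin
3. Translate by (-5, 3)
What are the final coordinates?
(15, 0)

Step 1: Scale → (-20, 3)
Step 2: Rotate 180° → (20, -3)
Step 3: Translate → (15, 0)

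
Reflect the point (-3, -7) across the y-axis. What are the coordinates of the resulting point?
(3, -7)

Reflection across y-axis: (-3, -7) → (3, -7)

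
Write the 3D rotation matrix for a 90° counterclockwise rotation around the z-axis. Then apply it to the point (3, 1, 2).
R = [[0, -1, 0], [1, 0, 0], [0, 0, 1]]; R·(3, 1, 2) = (-1, 3, 2)

Rotation matrix for 90° around z-axis:
cos(90°) = 0, sin(90°) = 1
R = [[0, -1, 0], [1, 0, 0], [0, 0, 1]]
Apply to (3, 1, 2): R·[3, 1, 2]ᵀ = (-1, 3, 2)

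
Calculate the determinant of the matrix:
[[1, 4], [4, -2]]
-18

For a 2×2 matrix [[a, b], [c, d]], det = ad - bc
det = (1)(-2) - (4)(4) = -2 - 16 = -18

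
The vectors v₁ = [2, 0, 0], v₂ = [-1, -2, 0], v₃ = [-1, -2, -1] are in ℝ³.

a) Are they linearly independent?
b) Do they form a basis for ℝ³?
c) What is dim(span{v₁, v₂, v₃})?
Yes independent, yes basis, dim = 3

Stack v₁, v₂, v₃ as rows of a 3×3 matrix.
[[2, 0, 0]; [-1, -2, 0]; [-1, -2, -1]] is already lower triangular with nonzero diagonal entries (2, -2, -1), so its determinant is the product of the diagonal entries, det = (2)·(-2)·(-1) = 4 ≠ 0, and the rows are linearly independent.
Three linearly independent vectors in ℝ³ form a basis for ℝ³, so dim(span{v₁,v₂,v₃}) = 3.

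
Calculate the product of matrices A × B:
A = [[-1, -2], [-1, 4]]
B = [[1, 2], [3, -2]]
[[-7, 2], [11, -10]]

Matrix multiplication:
C[0][0] = -1×1 + -2×3 = -7
C[0][1] = -1×2 + -2×-2 = 2
C[1][0] = -1×1 + 4×3 = 11
C[1][1] = -1×2 + 4×-2 = -10
Result: [[-7, 2], [11, -10]]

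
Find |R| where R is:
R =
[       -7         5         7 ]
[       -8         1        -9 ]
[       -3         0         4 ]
det(R) = 288

Expand along row 0 (cofactor expansion): det(R) = a*(e*i - f*h) - b*(d*i - f*g) + c*(d*h - e*g), where the 3×3 is [[a, b, c], [d, e, f], [g, h, i]].
Minor M_00 = (1)*(4) - (-9)*(0) = 4 - 0 = 4.
Minor M_01 = (-8)*(4) - (-9)*(-3) = -32 - 27 = -59.
Minor M_02 = (-8)*(0) - (1)*(-3) = 0 + 3 = 3.
det(R) = (-7)*(4) - (5)*(-59) + (7)*(3) = -28 + 295 + 21 = 288.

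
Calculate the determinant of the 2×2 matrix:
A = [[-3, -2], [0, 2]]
-6

For A = [[a, b], [c, d]], det(A) = a*d - b*c.
det(A) = (-3)*(2) - (-2)*(0) = -6 - 0 = -6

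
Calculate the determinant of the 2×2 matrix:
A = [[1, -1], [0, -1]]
-1

For A = [[a, b], [c, d]], det(A) = a*d - b*c.
det(A) = (1)*(-1) - (-1)*(0) = -1 - 0 = -1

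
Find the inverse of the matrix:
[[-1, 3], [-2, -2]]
[[-1/4, -3/8], [1/4, -1/8]]

For [[a,b],[c,d]], inverse = (1/det)·[[d,-b],[-c,a]]
det = -1·-2 - 3·-2 = 8
Inverse = (1/8)·[[-2, -3], [2, -1]]
        = [[-1/4, -3/8], [1/4, -1/8]]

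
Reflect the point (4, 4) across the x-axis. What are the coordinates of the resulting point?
(4, -4)

Reflection across x-axis: (4, 4) → (4, -4)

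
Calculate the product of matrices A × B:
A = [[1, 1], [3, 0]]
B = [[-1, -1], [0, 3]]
[[-1, 2], [-3, -3]]

Matrix multiplication:
C[0][0] = 1×-1 + 1×0 = -1
C[0][1] = 1×-1 + 1×3 = 2
C[1][0] = 3×-1 + 0×0 = -3
C[1][1] = 3×-1 + 0×3 = -3
Result: [[-1, 2], [-3, -3]]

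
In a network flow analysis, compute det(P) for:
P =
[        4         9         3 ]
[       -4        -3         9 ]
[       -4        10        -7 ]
det(P) = -1008

Expand along row 0 (cofactor expansion): det(P) = a*(e*i - f*h) - b*(d*i - f*g) + c*(d*h - e*g), where the 3×3 is [[a, b, c], [d, e, f], [g, h, i]].
Minor M_00 = (-3)*(-7) - (9)*(10) = 21 - 90 = -69.
Minor M_01 = (-4)*(-7) - (9)*(-4) = 28 + 36 = 64.
Minor M_02 = (-4)*(10) - (-3)*(-4) = -40 - 12 = -52.
det(P) = (4)*(-69) - (9)*(64) + (3)*(-52) = -276 - 576 - 156 = -1008.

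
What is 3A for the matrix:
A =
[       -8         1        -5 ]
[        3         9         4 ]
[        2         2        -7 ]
3A =
[      -24         3       -15 ]
[        9        27        12 ]
[        6         6       -21 ]

Scalar multiplication is elementwise: (3A)[i][j] = 3 * A[i][j].
  (3A)[0][0] = 3 * (-8) = -24
  (3A)[0][1] = 3 * (1) = 3
  (3A)[0][2] = 3 * (-5) = -15
  (3A)[1][0] = 3 * (3) = 9
  (3A)[1][1] = 3 * (9) = 27
  (3A)[1][2] = 3 * (4) = 12
  (3A)[2][0] = 3 * (2) = 6
  (3A)[2][1] = 3 * (2) = 6
  (3A)[2][2] = 3 * (-7) = -21
3A =
[      -24         3       -15 ]
[        9        27        12 ]
[        6         6       -21 ]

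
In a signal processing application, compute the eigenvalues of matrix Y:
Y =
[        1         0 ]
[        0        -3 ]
λ = -3, 1

Solve det(Y - λI) = 0. For a 2×2 matrix the characteristic equation is λ² - (trace)λ + det = 0.
trace(Y) = a + d = 1 - 3 = -2.
det(Y) = a*d - b*c = (1)*(-3) - (0)*(0) = -3 - 0 = -3.
Characteristic equation: λ² - (-2)λ + (-3) = 0.
Discriminant = (-2)² - 4*(-3) = 4 + 12 = 16.
λ = (-2 ± √16) / 2 = (-2 ± 4) / 2 = -3, 1.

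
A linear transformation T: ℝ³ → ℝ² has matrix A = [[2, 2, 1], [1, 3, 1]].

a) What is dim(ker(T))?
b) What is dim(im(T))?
dim(ker) = 1, dim(im) = 2

The two rows are not scalar multiples of one another (no single k satisfies row 2 = k × row 1), so they are linearly independent.
Thus rank(A) = 2.
dim(im(T)) = rank(A) = 2.
By the rank-nullity theorem applied to T: ℝ³ → ℝ², rank(A) + nullity(A) = 3 (the domain dimension), so dim(ker(T)) = 3 - 2 = 1.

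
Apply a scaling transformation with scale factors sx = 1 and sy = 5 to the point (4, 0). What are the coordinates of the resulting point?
(4, 0)

Scaling matrix:
[[1, 0], [0, 5]]
Result: (4 × 1, 0 × 5) = (4, 0)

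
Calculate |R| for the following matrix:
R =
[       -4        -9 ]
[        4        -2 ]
det(R) = 44

For a 2×2 matrix [[a, b], [c, d]], det = a*d - b*c.
det(R) = (-4)*(-2) - (-9)*(4) = 8 + 36 = 44.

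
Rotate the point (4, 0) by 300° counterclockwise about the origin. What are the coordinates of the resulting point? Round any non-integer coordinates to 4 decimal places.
(2.0000, -3.4641)

Rotation matrix R(θ) = [[cos θ, -sin θ], [sin θ, cos θ]]; for θ = 300°:
R = [[1/2, √3/2], [-√3/2, 1/2]]
Result: R × [4, 0]ᵀ = [1/2·4 + (√3/2)·0, -√3/2·4 + (1/2)·0]ᵀ = (2.0000, -3.4641)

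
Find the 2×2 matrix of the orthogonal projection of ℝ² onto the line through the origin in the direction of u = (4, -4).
[[1/2, -1/2], [-1/2, 1/2]]

The orthogonal projection onto the line spanned by a nonzero vector u = (a, b) has matrix P = (u uᵀ) / (uᵀ u) = (1/(a² + b²)) · [[a², ab], [ab, b²]].
Here u = (4, -4), so a² + b² = 16 + 16 = 32.
P = (1/32) · [[16, -16], [-16, 16]] = [[1/2, -1/2], [-1/2, 1/2]].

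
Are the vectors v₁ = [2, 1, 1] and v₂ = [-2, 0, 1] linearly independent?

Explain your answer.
Yes, linearly independent

Two vectors are linearly dependent iff one is a scalar multiple of the other.
No single scalar k satisfies v₂ = k·v₁ (the ratios of corresponding entries disagree), so v₁ and v₂ are linearly independent.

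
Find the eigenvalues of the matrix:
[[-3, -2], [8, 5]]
λ = 1 and λ = 1

Characteristic equation: det(A - λI) = 0
λ² - (trace)λ + (det) = 0
λ² - (2)λ + (1) = 0
λ² - 2λ + 1 = 0
Solving: λ = 1, 1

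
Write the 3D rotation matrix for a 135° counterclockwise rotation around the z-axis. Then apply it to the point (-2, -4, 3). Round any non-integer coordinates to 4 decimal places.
R = [[-√2/2, -√2/2, 0], [√2/2, -√2/2, 0], [0, 0, 1]]; R·(-2, -4, 3) = (4.2426, 1.4142, 3.0000)

Rotation matrix for 135° around z-axis:
cos(135°) = -√2/2, sin(135°) = √2/2
R = [[-√2/2, -√2/2, 0], [√2/2, -√2/2, 0], [0, 0, 1]]
Apply to (-2, -4, 3): R·[-2, -4, 3]ᵀ = (4.2426, 1.4142, 3.0000)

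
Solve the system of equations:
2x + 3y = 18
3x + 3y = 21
x = 3, y = 4

Use elimination (row reduction):
Equation 1: 2x + 3y = 18.
Equation 2: 3x + 3y = 21.
Multiply Eq1 by 3 and Eq2 by 2: 6x + 9y = 54;  6x + 6y = 42.
Subtract: (-3)y = -12, so y = 4.
Back-substitute into Eq1: 2x + 3*(4) = 18, so x = 3.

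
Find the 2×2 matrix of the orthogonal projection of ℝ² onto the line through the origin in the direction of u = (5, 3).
[[25/34, 15/34], [15/34, 9/34]]

The orthogonal projection onto the line spanned by a nonzero vector u = (a, b) has matrix P = (u uᵀ) / (uᵀ u) = (1/(a² + b²)) · [[a², ab], [ab, b²]].
Here u = (5, 3), so a² + b² = 25 + 9 = 34.
P = (1/34) · [[25, 15], [15, 9]] = [[25/34, 15/34], [15/34, 9/34]].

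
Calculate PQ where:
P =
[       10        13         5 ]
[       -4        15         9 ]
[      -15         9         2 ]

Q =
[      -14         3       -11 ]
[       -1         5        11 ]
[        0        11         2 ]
PQ =
[     -153       150        43 ]
[       41       162       227 ]
[      201        22       268 ]

Matrix multiplication: (PQ)[i][j] = sum over k of P[i][k] * Q[k][j].
  (PQ)[0][0] = (10)*(-14) + (13)*(-1) + (5)*(0) = -153
  (PQ)[0][1] = (10)*(3) + (13)*(5) + (5)*(11) = 150
  (PQ)[0][2] = (10)*(-11) + (13)*(11) + (5)*(2) = 43
  (PQ)[1][0] = (-4)*(-14) + (15)*(-1) + (9)*(0) = 41
  (PQ)[1][1] = (-4)*(3) + (15)*(5) + (9)*(11) = 162
  (PQ)[1][2] = (-4)*(-11) + (15)*(11) + (9)*(2) = 227
  (PQ)[2][0] = (-15)*(-14) + (9)*(-1) + (2)*(0) = 201
  (PQ)[2][1] = (-15)*(3) + (9)*(5) + (2)*(11) = 22
  (PQ)[2][2] = (-15)*(-11) + (9)*(11) + (2)*(2) = 268
PQ =
[     -153       150        43 ]
[       41       162       227 ]
[      201        22       268 ]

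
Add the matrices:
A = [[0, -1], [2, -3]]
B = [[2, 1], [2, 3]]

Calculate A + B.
[[2, 0], [4, 0]]

Add corresponding elements:
(0)+(2)=2
(-1)+(1)=0
(2)+(2)=4
(-3)+(3)=0
A + B = [[2, 0], [4, 0]]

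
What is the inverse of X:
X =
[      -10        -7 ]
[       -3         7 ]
det(X) = -91
X⁻¹ =
[    -1/13     -1/13 ]
[    -3/91     10/91 ]

For a 2×2 matrix X = [[a, b], [c, d]] with det(X) ≠ 0, X⁻¹ = (1/det(X)) * [[d, -b], [-c, a]].
det(X) = (-10)*(7) - (-7)*(-3) = -70 - 21 = -91.
X⁻¹ = (1/-91) * [[7, 7], [3, -10]].
Dividing each entry by -91 and reducing:
X⁻¹ =
[    -1/13     -1/13 ]
[    -3/91     10/91 ]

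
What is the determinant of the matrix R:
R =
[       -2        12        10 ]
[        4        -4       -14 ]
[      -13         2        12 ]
det(R) = 1208

Expand along row 0 (cofactor expansion): det(R) = a*(e*i - f*h) - b*(d*i - f*g) + c*(d*h - e*g), where the 3×3 is [[a, b, c], [d, e, f], [g, h, i]].
Minor M_00 = (-4)*(12) - (-14)*(2) = -48 + 28 = -20.
Minor M_01 = (4)*(12) - (-14)*(-13) = 48 - 182 = -134.
Minor M_02 = (4)*(2) - (-4)*(-13) = 8 - 52 = -44.
det(R) = (-2)*(-20) - (12)*(-134) + (10)*(-44) = 40 + 1608 - 440 = 1208.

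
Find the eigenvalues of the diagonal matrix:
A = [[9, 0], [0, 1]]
λ₁ = 9, λ₂ = 1

The characteristic polynomial of A is det(A - λI) = (9 - λ)(1 - λ) = 0.
The roots are λ = 9 and λ = 1, so the eigenvalues are the diagonal entries.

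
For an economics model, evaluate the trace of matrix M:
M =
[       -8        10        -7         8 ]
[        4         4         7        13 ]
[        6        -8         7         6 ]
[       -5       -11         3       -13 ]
tr(M) = -8 + 4 + 7 - 13 = -10

The trace of a square matrix is the sum of its diagonal entries.
Diagonal entries of M: M[0][0] = -8, M[1][1] = 4, M[2][2] = 7, M[3][3] = -13.
tr(M) = -8 + 4 + 7 - 13 = -10.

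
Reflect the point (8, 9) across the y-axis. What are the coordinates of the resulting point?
(-8, 9)

Reflection across y-axis: (8, 9) → (-8, 9)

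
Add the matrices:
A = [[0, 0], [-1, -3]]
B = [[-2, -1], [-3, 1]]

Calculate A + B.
[[-2, -1], [-4, -2]]

Add corresponding elements:
(0)+(-2)=-2
(0)+(-1)=-1
(-1)+(-3)=-4
(-3)+(1)=-2
A + B = [[-2, -1], [-4, -2]]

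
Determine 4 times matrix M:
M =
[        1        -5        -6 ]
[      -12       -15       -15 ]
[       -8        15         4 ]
4M =
[        4       -20       -24 ]
[      -48       -60       -60 ]
[      -32        60        16 ]

Scalar multiplication is elementwise: (4M)[i][j] = 4 * M[i][j].
  (4M)[0][0] = 4 * (1) = 4
  (4M)[0][1] = 4 * (-5) = -20
  (4M)[0][2] = 4 * (-6) = -24
  (4M)[1][0] = 4 * (-12) = -48
  (4M)[1][1] = 4 * (-15) = -60
  (4M)[1][2] = 4 * (-15) = -60
  (4M)[2][0] = 4 * (-8) = -32
  (4M)[2][1] = 4 * (15) = 60
  (4M)[2][2] = 4 * (4) = 16
4M =
[        4       -20       -24 ]
[      -48       -60       -60 ]
[      -32        60        16 ]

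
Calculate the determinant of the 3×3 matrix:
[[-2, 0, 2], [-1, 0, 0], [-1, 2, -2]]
-4

Expansion along first row:
det = -2·det([[0,0],[2,-2]]) - 0·det([[-1,0],[-1,-2]]) + 2·det([[-1,0],[-1,2]])
    = -2·(0·-2 - 0·2) - 0·(-1·-2 - 0·-1) + 2·(-1·2 - 0·-1)
    = -2·0 - 0·2 + 2·-2
    = 0 + 0 + -4 = -4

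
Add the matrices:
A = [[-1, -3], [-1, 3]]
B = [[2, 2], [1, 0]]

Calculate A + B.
[[1, -1], [0, 3]]

Add corresponding elements:
(-1)+(2)=1
(-3)+(2)=-1
(-1)+(1)=0
(3)+(0)=3
A + B = [[1, -1], [0, 3]]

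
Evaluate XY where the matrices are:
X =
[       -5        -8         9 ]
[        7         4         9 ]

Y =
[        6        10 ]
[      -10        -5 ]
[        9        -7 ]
XY =
[      131       -73 ]
[       83       -13 ]

Matrix multiplication: (XY)[i][j] = sum over k of X[i][k] * Y[k][j].
  (XY)[0][0] = (-5)*(6) + (-8)*(-10) + (9)*(9) = 131
  (XY)[0][1] = (-5)*(10) + (-8)*(-5) + (9)*(-7) = -73
  (XY)[1][0] = (7)*(6) + (4)*(-10) + (9)*(9) = 83
  (XY)[1][1] = (7)*(10) + (4)*(-5) + (9)*(-7) = -13
XY =
[      131       -73 ]
[       83       -13 ]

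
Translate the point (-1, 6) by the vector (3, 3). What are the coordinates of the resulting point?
(2, 9)

Translation by (3, 3):
x' = -1 + 3 = 2
y' = 6 + 3 = 9
Homogeneous matrix: [[1, 0, 3], [0, 1, 3], [0, 0, 1]]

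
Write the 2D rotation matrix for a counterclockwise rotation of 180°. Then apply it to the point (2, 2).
R = [[-1, 0], [0, -1]]; R·(2, 2) = (-2, -2)

Rotation matrix formula: R(θ) = [[cos θ, -sin θ], [sin θ, cos θ]]
For θ = 180°:
cos(180°) = -1
sin(180°) = 0
R = [[-1, 0], [0, -1]]
Apply to (2, 2): [-1·2 + (0)·2, 0·2 + -1·2] = (-2, -2)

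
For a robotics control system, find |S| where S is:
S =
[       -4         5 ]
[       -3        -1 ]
det(S) = 19

For a 2×2 matrix [[a, b], [c, d]], det = a*d - b*c.
det(S) = (-4)*(-1) - (5)*(-3) = 4 + 15 = 19.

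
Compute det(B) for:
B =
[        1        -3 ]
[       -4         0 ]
det(B) = -12

For a 2×2 matrix [[a, b], [c, d]], det = a*d - b*c.
det(B) = (1)*(0) - (-3)*(-4) = 0 - 12 = -12.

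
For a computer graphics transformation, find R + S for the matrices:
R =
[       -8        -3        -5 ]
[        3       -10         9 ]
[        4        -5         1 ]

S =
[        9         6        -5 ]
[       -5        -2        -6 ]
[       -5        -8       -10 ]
R + S =
[        1         3       -10 ]
[       -2       -12         3 ]
[       -1       -13        -9 ]

Matrix addition is elementwise: (R+S)[i][j] = R[i][j] + S[i][j].
  (R+S)[0][0] = (-8) + (9) = 1
  (R+S)[0][1] = (-3) + (6) = 3
  (R+S)[0][2] = (-5) + (-5) = -10
  (R+S)[1][0] = (3) + (-5) = -2
  (R+S)[1][1] = (-10) + (-2) = -12
  (R+S)[1][2] = (9) + (-6) = 3
  (R+S)[2][0] = (4) + (-5) = -1
  (R+S)[2][1] = (-5) + (-8) = -13
  (R+S)[2][2] = (1) + (-10) = -9
R + S =
[        1         3       -10 ]
[       -2       -12         3 ]
[       -1       -13        -9 ]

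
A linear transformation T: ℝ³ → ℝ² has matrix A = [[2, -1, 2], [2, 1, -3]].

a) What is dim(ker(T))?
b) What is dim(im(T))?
dim(ker) = 1, dim(im) = 2

The two rows are not scalar multiples of one another (no single k satisfies row 2 = k × row 1), so they are linearly independent.
Thus rank(A) = 2.
dim(im(T)) = rank(A) = 2.
By the rank-nullity theorem applied to T: ℝ³ → ℝ², rank(A) + nullity(A) = 3 (the domain dimension), so dim(ker(T)) = 3 - 2 = 1.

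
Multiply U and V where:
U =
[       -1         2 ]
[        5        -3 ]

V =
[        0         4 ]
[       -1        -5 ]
UV =
[       -2       -14 ]
[        3        35 ]

Matrix multiplication: (UV)[i][j] = sum over k of U[i][k] * V[k][j].
  (UV)[0][0] = (-1)*(0) + (2)*(-1) = -2
  (UV)[0][1] = (-1)*(4) + (2)*(-5) = -14
  (UV)[1][0] = (5)*(0) + (-3)*(-1) = 3
  (UV)[1][1] = (5)*(4) + (-3)*(-5) = 35
UV =
[       -2       -14 ]
[        3        35 ]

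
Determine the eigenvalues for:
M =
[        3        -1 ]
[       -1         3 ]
λ = 2, 4

Solve det(M - λI) = 0. For a 2×2 matrix the characteristic equation is λ² - (trace)λ + det = 0.
trace(M) = a + d = 3 + 3 = 6.
det(M) = a*d - b*c = (3)*(3) - (-1)*(-1) = 9 - 1 = 8.
Characteristic equation: λ² - (6)λ + (8) = 0.
Discriminant = (6)² - 4*(8) = 36 - 32 = 4.
λ = (6 ± √4) / 2 = (6 ± 2) / 2 = 2, 4.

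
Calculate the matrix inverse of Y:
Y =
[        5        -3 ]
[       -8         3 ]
det(Y) = -9
Y⁻¹ =
[     -1/3      -1/3 ]
[     -8/9      -5/9 ]

For a 2×2 matrix Y = [[a, b], [c, d]] with det(Y) ≠ 0, Y⁻¹ = (1/det(Y)) * [[d, -b], [-c, a]].
det(Y) = (5)*(3) - (-3)*(-8) = 15 - 24 = -9.
Y⁻¹ = (1/-9) * [[3, 3], [8, 5]].
Dividing each entry by -9 and reducing:
Y⁻¹ =
[     -1/3      -1/3 ]
[     -8/9      -5/9 ]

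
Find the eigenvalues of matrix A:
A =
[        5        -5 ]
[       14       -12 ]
λ = -5, -2

Solve det(A - λI) = 0. For a 2×2 matrix the characteristic equation is λ² - (trace)λ + det = 0.
trace(A) = a + d = 5 - 12 = -7.
det(A) = a*d - b*c = (5)*(-12) - (-5)*(14) = -60 + 70 = 10.
Characteristic equation: λ² - (-7)λ + (10) = 0.
Discriminant = (-7)² - 4*(10) = 49 - 40 = 9.
λ = (-7 ± √9) / 2 = (-7 ± 3) / 2 = -5, -2.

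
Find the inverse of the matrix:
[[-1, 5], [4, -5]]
[[1/3, 1/3], [4/15, 1/15]]

For [[a,b],[c,d]], inverse = (1/det)·[[d,-b],[-c,a]]
det = -1·-5 - 5·4 = -15
Inverse = (1/-15)·[[-5, -5], [-4, -1]]
        = [[1/3, 1/3], [4/15, 1/15]]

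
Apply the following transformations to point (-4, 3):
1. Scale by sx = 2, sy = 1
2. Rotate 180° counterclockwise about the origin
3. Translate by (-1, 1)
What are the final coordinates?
(7, -2)

Step 1: Scale → (-8, 3)
Step 2: Rotate 180° → (8, -3)
Step 3: Translate → (7, -2)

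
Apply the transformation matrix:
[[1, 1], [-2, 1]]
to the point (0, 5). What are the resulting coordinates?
(5, 5)

Matrix multiplication:
[[1, 1], [-2, 1]] × [0, 5]ᵀ
= [1×0 + 1×5, -2×0 + 1×5]ᵀ
= [5.0000, 5.0000]ᵀ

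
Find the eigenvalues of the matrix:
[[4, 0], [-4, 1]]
λ = 1 and λ = 4

Characteristic equation: det(A - λI) = 0
λ² - (trace)λ + (det) = 0
λ² - (5)λ + (4) = 0
λ² - 5λ + 4 = 0
Solving: λ = 1, 4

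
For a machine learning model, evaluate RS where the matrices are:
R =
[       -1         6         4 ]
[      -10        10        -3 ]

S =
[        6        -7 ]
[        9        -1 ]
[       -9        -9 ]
RS =
[       12       -35 ]
[       57        87 ]

Matrix multiplication: (RS)[i][j] = sum over k of R[i][k] * S[k][j].
  (RS)[0][0] = (-1)*(6) + (6)*(9) + (4)*(-9) = 12
  (RS)[0][1] = (-1)*(-7) + (6)*(-1) + (4)*(-9) = -35
  (RS)[1][0] = (-10)*(6) + (10)*(9) + (-3)*(-9) = 57
  (RS)[1][1] = (-10)*(-7) + (10)*(-1) + (-3)*(-9) = 87
RS =
[       12       -35 ]
[       57        87 ]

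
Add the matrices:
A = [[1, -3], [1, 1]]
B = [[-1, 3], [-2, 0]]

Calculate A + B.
[[0, 0], [-1, 1]]

Add corresponding elements:
(1)+(-1)=0
(-3)+(3)=0
(1)+(-2)=-1
(1)+(0)=1
A + B = [[0, 0], [-1, 1]]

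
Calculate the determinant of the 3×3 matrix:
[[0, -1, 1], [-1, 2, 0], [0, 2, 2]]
-4

Expansion along first row:
det = 0·det([[2,0],[2,2]]) - -1·det([[-1,0],[0,2]]) + 1·det([[-1,2],[0,2]])
    = 0·(2·2 - 0·2) - -1·(-1·2 - 0·0) + 1·(-1·2 - 2·0)
    = 0·4 - -1·-2 + 1·-2
    = 0 + -2 + -2 = -4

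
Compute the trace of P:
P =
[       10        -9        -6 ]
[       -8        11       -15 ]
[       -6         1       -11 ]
tr(P) = 10 + 11 - 11 = 10

The trace of a square matrix is the sum of its diagonal entries.
Diagonal entries of P: P[0][0] = 10, P[1][1] = 11, P[2][2] = -11.
tr(P) = 10 + 11 - 11 = 10.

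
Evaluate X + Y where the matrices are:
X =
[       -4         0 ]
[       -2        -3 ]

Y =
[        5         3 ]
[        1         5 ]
X + Y =
[        1         3 ]
[       -1         2 ]

Matrix addition is elementwise: (X+Y)[i][j] = X[i][j] + Y[i][j].
  (X+Y)[0][0] = (-4) + (5) = 1
  (X+Y)[0][1] = (0) + (3) = 3
  (X+Y)[1][0] = (-2) + (1) = -1
  (X+Y)[1][1] = (-3) + (5) = 2
X + Y =
[        1         3 ]
[       -1         2 ]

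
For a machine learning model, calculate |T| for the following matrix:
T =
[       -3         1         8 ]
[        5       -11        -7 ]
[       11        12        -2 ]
det(T) = 1063

Expand along row 0 (cofactor expansion): det(T) = a*(e*i - f*h) - b*(d*i - f*g) + c*(d*h - e*g), where the 3×3 is [[a, b, c], [d, e, f], [g, h, i]].
Minor M_00 = (-11)*(-2) - (-7)*(12) = 22 + 84 = 106.
Minor M_01 = (5)*(-2) - (-7)*(11) = -10 + 77 = 67.
Minor M_02 = (5)*(12) - (-11)*(11) = 60 + 121 = 181.
det(T) = (-3)*(106) - (1)*(67) + (8)*(181) = -318 - 67 + 1448 = 1063.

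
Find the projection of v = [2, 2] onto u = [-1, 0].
[2, 0]

The projection of v onto u is proj_u(v) = ((v·u) / (u·u)) · u.
v·u = (2)*(-1) + (2)*(0) = -2.
u·u = (-1)*(-1) + (0)*(0) = 1.
coefficient = -2 / 1 = -2.
proj_u(v) = -2 · [-1, 0] = [2, 0].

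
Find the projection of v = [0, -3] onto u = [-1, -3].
[-9/10, -27/10]

The projection of v onto u is proj_u(v) = ((v·u) / (u·u)) · u.
v·u = (0)*(-1) + (-3)*(-3) = 9.
u·u = (-1)*(-1) + (-3)*(-3) = 10.
coefficient = 9 / 10 = 9/10.
proj_u(v) = 9/10 · [-1, -3] = [-9/10, -27/10].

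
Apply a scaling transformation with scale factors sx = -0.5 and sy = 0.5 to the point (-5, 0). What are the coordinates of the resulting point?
(2.5, 0.0)

Scaling matrix:
[[-0.50, 0], [0, 0.50]]
Result: (-5 × -0.5, 0 × 0.5) = (2.5, 0.0)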